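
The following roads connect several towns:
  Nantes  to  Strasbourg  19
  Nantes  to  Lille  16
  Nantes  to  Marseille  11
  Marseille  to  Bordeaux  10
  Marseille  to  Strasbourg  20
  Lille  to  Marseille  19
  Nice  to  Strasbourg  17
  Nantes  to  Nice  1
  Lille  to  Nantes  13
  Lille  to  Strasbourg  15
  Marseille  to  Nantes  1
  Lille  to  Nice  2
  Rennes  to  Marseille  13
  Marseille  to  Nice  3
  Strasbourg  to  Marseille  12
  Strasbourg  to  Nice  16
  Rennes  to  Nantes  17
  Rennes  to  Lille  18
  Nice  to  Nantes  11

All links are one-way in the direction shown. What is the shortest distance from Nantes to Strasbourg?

18

Some routes from Nantes to Strasbourg:
Nantes -> Strasbourg: 19
Nantes -> Nice -> Strasbourg: 1 + 17 = 18
Nantes -> Marseille -> Strasbourg: 11 + 20 = 31
Nantes -> Marseille -> Nice -> Strasbourg: 11 + 3 + 17 = 31
Nantes -> Lille -> Strasbourg: 16 + 15 = 31
Nantes -> Lille -> Nice -> Strasbourg: 16 + 2 + 17 = 35
Shortest: 18.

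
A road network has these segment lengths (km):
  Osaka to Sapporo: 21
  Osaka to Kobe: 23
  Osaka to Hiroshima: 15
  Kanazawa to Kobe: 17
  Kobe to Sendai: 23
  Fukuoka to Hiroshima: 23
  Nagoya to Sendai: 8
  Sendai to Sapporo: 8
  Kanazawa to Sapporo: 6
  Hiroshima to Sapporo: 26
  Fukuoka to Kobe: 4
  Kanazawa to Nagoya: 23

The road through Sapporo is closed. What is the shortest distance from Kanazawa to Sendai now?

31

Candidate routes:
Kanazawa - Nagoya - Sendai: 23 + 8 = 31
Kanazawa - Kobe - Sendai: 17 + 23 = 40
Best route has total 31 km.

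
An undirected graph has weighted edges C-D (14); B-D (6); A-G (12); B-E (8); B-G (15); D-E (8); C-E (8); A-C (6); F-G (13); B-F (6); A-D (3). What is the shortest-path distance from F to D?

Comparing a few candidate routes:
F -> G -> A -> D: 13 + 12 + 3 = 28
F -> B -> D: 6 + 6 = 12
F -> B -> E -> C -> A -> D: 6 + 8 + 8 + 6 + 3 = 31
F -> G -> B -> D: 13 + 15 + 6 = 34
F -> B -> E -> D: 6 + 8 + 8 = 22
Best route has total 12.

12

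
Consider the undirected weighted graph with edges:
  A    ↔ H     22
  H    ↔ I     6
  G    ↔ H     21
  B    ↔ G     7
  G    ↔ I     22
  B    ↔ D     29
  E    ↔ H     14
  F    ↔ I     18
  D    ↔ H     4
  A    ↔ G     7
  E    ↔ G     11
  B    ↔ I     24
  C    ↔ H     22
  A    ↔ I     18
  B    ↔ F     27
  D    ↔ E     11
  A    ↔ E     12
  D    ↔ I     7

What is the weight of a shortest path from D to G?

22

Some routes from D to G:
D - E - G: 11 + 11 = 22
D - H - G: 4 + 21 = 25
D - I - G: 7 + 22 = 29
Best route has total 22.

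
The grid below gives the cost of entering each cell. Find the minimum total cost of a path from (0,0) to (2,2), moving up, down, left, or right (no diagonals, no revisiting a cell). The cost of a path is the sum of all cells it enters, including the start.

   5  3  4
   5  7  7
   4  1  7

Take [0,0] -> [1,0] -> [2,0] -> [2,1] -> [2,2] for a total of 5 + 5 + 4 + 1 + 7 = 22.

22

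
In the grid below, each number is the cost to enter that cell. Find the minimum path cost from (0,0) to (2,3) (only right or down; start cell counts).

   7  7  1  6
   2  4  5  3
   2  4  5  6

26

Cheapest: [0,0] → [1,0] → [2,0] → [2,1] → [2,2] → [2,3]
  7 + 2 + 2 + 4 + 5 + 6 = 26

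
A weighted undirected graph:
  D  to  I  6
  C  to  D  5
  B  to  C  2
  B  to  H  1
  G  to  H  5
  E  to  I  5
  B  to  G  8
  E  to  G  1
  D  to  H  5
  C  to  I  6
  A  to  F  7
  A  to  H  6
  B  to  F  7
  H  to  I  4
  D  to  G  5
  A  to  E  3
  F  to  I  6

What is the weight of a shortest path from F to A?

Comparing a few candidate routes:
F → I → E → A: 6 + 5 + 3 = 14
F → A: 7
F → B → H → A: 7 + 1 + 6 = 14
F → I → H → G → E → A: 6 + 4 + 5 + 1 + 3 = 19
F → I → H → A: 6 + 4 + 6 = 16
F → B → H → G → E → A: 7 + 1 + 5 + 1 + 3 = 17
Best route has total 7.

7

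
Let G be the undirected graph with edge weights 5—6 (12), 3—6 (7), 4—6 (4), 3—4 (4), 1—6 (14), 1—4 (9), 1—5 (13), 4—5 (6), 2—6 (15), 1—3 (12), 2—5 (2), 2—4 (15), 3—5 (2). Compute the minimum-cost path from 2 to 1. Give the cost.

15

A few of the 2→1 routes:
2 - 5 - 3 - 1: 2 + 2 + 12 = 16
2 - 5 - 4 - 1: 2 + 6 + 9 = 17
2 - 5 - 3 - 4 - 1: 2 + 2 + 4 + 9 = 17
2 - 5 - 1: 2 + 13 = 15
Best route has total 15.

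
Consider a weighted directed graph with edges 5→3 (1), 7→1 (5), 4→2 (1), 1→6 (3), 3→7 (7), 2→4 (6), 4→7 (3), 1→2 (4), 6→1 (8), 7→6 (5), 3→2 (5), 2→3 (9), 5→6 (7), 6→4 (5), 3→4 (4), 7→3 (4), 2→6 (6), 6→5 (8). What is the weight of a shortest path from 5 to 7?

8

Some routes from 5 to 7:
5 → 3 → 4 → 7: 1 + 4 + 3 = 8
5 → 3 → 7: 1 + 7 = 8
5 → 3 → 2 → 4 → 7: 1 + 5 + 6 + 3 = 15
Best route has total 8.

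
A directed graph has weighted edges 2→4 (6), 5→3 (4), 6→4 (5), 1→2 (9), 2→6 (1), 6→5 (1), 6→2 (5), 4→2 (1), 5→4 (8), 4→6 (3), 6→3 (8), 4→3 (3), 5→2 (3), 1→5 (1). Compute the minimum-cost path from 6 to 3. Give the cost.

A few of the 6→3 routes:
6→3: 8
6→4→3: 5 + 3 = 8
6→5→4→3: 1 + 8 + 3 = 12
6→5→3: 1 + 4 = 5
Best route has total 5.

5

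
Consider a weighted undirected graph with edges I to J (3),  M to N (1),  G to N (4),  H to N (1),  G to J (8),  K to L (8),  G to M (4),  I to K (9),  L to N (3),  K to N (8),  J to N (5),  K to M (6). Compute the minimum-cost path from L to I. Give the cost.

Checking several routes:
L -> K -> I: 8 + 9 = 17
L -> N -> G -> J -> I: 3 + 4 + 8 + 3 = 18
L -> N -> J -> I: 3 + 5 + 3 = 11
Best route has total 11.

11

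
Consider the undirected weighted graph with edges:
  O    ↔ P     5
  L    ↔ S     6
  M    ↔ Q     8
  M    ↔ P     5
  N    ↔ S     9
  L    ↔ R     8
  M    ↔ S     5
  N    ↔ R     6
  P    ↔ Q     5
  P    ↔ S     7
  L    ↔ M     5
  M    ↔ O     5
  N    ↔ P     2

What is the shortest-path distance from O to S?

Checking several routes:
O - M - L - S: 5 + 5 + 6 = 16
O - P - N - S: 5 + 2 + 9 = 16
O - M - S: 5 + 5 = 10
O - P - M - S: 5 + 5 + 5 = 15
O - P - S: 5 + 7 = 12
The minimum is 10.

10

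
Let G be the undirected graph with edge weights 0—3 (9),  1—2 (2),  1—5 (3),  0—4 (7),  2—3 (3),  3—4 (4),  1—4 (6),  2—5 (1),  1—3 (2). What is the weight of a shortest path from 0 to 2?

12

Some routes from 0 to 2:
0→3→2: 9 + 3 = 12
0→3→1→2: 9 + 2 + 2 = 13
0→4→1→2: 7 + 6 + 2 = 15
0→4→3→2: 7 + 4 + 3 = 14
0→4→3→1→2: 7 + 4 + 2 + 2 = 15
0→3→1→5→2: 9 + 2 + 3 + 1 = 15
Best route has total 12.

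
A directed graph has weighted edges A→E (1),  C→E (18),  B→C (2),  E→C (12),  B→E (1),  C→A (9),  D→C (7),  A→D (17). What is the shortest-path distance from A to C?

13

Paths from A to C:
A -> D -> C: 17 + 7 = 24
A -> E -> C: 1 + 12 = 13
Shortest: 13.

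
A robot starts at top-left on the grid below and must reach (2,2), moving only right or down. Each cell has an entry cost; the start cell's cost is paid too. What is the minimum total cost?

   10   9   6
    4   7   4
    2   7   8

31

Path r0c0 -> r1c0 -> r2c0 -> r2c1 -> r2c2: 10 + 4 + 2 + 7 + 8 = 31.
(Top row then right column would cost 37.)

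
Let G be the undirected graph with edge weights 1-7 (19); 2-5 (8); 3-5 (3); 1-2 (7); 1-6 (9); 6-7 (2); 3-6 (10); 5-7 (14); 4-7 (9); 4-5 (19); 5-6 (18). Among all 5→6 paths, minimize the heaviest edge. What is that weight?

A few of the 5→6 routes:
5 -> 2 -> 1 -> 6: max(8, 7, 9) = 9
5 -> 7 -> 6: max(14, 2) = 14
5 -> 3 -> 6: max(3, 10) = 10
5 -> 7 -> 1 -> 6: max(14, 19, 9) = 19
5 -> 6: max(18) = 18
Smallest bottleneck: 9.

9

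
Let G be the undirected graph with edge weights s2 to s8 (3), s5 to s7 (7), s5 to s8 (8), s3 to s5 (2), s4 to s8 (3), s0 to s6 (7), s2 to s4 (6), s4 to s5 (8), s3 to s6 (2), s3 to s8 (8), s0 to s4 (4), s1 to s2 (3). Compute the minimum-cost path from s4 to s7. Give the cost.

15

Checking several routes:
s4 - s8 - s5 - s7: 3 + 8 + 7 = 18
s4 - s5 - s7: 8 + 7 = 15
s4 - s8 - s3 - s5 - s7: 3 + 8 + 2 + 7 = 20
Best route has total 15.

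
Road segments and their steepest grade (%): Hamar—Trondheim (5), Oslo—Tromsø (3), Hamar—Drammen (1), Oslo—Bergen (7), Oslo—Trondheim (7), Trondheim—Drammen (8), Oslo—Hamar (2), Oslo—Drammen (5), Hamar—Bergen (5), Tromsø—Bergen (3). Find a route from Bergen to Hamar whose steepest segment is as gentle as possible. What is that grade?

Some routes from Bergen to Hamar:
Bergen - Tromsø - Oslo - Drammen - Hamar: max(3, 3, 5, 1) = 5
Bergen - Oslo - Trondheim - Hamar: max(7, 7, 5) = 7
Bergen - Hamar: max(5) = 5
Bergen - Tromsø - Oslo - Hamar: max(3, 3, 2) = 3
Best route has worst link 3%.

3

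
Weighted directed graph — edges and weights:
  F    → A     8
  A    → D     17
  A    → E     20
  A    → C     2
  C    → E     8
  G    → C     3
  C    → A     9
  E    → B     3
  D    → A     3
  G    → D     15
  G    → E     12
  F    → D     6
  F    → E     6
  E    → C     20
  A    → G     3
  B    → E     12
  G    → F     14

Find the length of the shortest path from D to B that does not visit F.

Routes from D to B avoiding F:
D → A → E → B: 3 + 20 + 3 = 26
D → A → G → E → B: 3 + 3 + 12 + 3 = 21
D → A → G → C → E → B: 3 + 3 + 3 + 8 + 3 = 20
D → A → C → E → B: 3 + 2 + 8 + 3 = 16
Best route has total 16.

16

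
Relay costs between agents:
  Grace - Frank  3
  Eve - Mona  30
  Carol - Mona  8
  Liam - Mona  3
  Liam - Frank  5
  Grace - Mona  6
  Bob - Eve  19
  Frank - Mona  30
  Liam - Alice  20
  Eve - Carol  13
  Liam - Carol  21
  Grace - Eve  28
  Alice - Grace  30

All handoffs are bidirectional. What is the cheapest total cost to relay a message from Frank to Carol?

16

Comparing a few candidate routes:
Frank→Grace→Mona→Carol: 3 + 6 + 8 = 17
Frank→Liam→Carol: 5 + 21 = 26
Frank→Liam→Mona→Carol: 5 + 3 + 8 = 16
Shortest: 16.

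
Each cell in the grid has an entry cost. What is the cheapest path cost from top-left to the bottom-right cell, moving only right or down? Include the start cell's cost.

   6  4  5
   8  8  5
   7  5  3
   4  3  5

28

Take (0,0)→(0,1)→(0,2)→(1,2)→(2,2)→(3,2) for a total of 6 + 4 + 5 + 5 + 3 + 5 = 28.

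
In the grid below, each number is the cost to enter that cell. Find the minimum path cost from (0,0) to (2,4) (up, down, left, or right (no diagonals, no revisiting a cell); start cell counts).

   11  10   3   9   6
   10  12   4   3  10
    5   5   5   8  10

Path (0,0) -> (0,1) -> (0,2) -> (1,2) -> (1,3) -> (2,3) -> (2,4): 11 + 10 + 3 + 4 + 3 + 8 + 10 = 49.

49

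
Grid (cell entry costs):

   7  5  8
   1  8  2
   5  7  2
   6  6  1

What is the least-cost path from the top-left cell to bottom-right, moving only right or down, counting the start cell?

21

Take [0,0] → [1,0] → [1,1] → [1,2] → [2,2] → [3,2] for a total of 7 + 1 + 8 + 2 + 2 + 1 = 21.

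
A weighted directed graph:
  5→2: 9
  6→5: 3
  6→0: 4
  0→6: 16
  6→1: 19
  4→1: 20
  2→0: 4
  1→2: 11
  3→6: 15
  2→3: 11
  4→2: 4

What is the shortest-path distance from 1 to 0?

15

Paths from 1 to 0:
1 - 2 - 3 - 6 - 0: 11 + 11 + 15 + 4 = 41
1 - 2 - 0: 11 + 4 = 15
Best route has total 15.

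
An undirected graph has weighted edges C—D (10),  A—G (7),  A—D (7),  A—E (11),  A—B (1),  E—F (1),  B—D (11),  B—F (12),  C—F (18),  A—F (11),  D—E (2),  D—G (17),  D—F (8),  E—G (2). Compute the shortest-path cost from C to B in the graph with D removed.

29

Routes from C to B avoiding D:
C - F - E - A - B: 18 + 1 + 11 + 1 = 31
C - F - A - B: 18 + 11 + 1 = 30
C - F - E - G - A - B: 18 + 1 + 2 + 7 + 1 = 29
C - F - B: 18 + 12 = 30
Shortest: 29.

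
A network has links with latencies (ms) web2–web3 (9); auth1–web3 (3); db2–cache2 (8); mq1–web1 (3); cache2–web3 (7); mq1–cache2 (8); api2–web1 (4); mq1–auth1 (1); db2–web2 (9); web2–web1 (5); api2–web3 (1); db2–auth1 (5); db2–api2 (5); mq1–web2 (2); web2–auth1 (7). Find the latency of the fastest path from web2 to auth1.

Some routes from web2 to auth1:
web2 → auth1: 7
web2 → web1 → mq1 → auth1: 5 + 3 + 1 = 9
web2 → mq1 → auth1: 2 + 1 = 3
The minimum is 3 ms.

3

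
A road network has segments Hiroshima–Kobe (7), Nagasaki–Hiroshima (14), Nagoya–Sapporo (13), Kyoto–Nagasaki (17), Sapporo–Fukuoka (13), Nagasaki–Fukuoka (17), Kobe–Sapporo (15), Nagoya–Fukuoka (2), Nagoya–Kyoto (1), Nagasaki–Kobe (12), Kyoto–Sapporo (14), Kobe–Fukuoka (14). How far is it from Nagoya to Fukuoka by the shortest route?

Some routes from Nagoya to Fukuoka:
Nagoya - Fukuoka: 2
Nagoya - Sapporo - Fukuoka: 13 + 13 = 26
Nagoya - Sapporo - Kobe - Fukuoka: 13 + 15 + 14 = 42
Nagoya - Kyoto - Sapporo - Fukuoka: 1 + 14 + 13 = 28
Nagoya - Kyoto - Nagasaki - Fukuoka: 1 + 17 + 17 = 35
Best route has total 2 km.

2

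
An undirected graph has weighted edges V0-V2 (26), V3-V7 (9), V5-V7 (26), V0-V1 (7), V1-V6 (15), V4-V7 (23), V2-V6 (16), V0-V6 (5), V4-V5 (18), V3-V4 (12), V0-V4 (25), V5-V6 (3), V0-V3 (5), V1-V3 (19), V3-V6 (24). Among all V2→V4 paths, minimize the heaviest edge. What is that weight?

A few of the V2→V4 routes:
V2-V6-V0-V3-V4: max(16, 5, 5, 12) = 16
V2-V6-V1-V0-V3-V4: max(16, 15, 7, 5, 12) = 16
V2-V6-V5-V4: max(16, 3, 18) = 18
V2-V6-V1-V3-V7-V4: max(16, 15, 19, 9, 23) = 23
V2-V6-V0-V1-V3-V4: max(16, 5, 7, 19, 12) = 19
V2-V6-V1-V3-V4: max(16, 15, 19, 12) = 19
The minimum achievable maximum is 16.

16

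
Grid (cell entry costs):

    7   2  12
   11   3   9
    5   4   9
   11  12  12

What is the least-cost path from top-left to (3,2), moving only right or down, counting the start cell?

37

Take [0,0] → [0,1] → [1,1] → [2,1] → [2,2] → [3,2] for a total of 7 + 2 + 3 + 4 + 9 + 12 = 37.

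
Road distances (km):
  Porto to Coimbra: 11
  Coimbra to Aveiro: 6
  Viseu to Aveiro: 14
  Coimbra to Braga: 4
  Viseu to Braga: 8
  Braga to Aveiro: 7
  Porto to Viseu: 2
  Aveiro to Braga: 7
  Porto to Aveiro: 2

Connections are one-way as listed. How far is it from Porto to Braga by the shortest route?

Paths from Porto to Braga:
Porto-Coimbra-Braga: 11 + 4 = 15
Porto-Aveiro-Braga: 2 + 7 = 9
Porto-Viseu-Braga: 2 + 8 = 10
Porto-Coimbra-Aveiro-Braga: 11 + 6 + 7 = 24
Porto-Viseu-Aveiro-Braga: 2 + 14 + 7 = 23
Best route has total 9 km.

9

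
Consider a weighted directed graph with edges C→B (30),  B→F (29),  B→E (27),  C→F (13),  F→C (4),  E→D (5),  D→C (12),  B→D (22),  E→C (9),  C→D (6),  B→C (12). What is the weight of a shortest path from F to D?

Candidate routes:
F-C-B-E-D: 4 + 30 + 27 + 5 = 66
F-C-B-D: 4 + 30 + 22 = 56
F-C-D: 4 + 6 = 10
The minimum is 10.

10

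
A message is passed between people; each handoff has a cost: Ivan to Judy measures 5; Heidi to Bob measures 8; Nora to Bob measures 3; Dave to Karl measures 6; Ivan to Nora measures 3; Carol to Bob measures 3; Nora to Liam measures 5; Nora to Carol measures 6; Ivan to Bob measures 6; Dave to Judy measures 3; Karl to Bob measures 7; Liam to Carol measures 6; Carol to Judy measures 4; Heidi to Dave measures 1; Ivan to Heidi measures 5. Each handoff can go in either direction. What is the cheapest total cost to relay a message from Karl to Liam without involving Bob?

19

Some routes from Karl to Liam avoiding Bob:
Karl→Dave→Judy→Carol→Liam: 6 + 3 + 4 + 6 = 19
Karl→Dave→Judy→Ivan→Nora→Liam: 6 + 3 + 5 + 3 + 5 = 22
Karl→Dave→Heidi→Ivan→Nora→Liam: 6 + 1 + 5 + 3 + 5 = 20
Karl→Dave→Judy→Carol→Nora→Liam: 6 + 3 + 4 + 6 + 5 = 24
The minimum is 19.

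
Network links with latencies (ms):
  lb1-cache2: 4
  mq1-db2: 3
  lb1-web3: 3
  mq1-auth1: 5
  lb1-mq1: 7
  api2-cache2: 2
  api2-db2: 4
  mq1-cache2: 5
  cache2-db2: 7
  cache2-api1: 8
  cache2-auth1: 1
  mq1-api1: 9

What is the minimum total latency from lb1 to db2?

Some routes from lb1 to db2:
lb1 -> cache2 -> auth1 -> mq1 -> db2: 4 + 1 + 5 + 3 = 13
lb1 -> mq1 -> cache2 -> api2 -> db2: 7 + 5 + 2 + 4 = 18
lb1 -> cache2 -> mq1 -> db2: 4 + 5 + 3 = 12
lb1 -> cache2 -> db2: 4 + 7 = 11
lb1 -> mq1 -> db2: 7 + 3 = 10
lb1 -> cache2 -> api2 -> db2: 4 + 2 + 4 = 10
Best route has total 10 ms.

10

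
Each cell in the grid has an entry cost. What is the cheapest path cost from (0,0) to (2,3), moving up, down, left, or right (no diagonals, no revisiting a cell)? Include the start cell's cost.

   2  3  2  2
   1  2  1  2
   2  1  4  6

Best path: r0c0 → r1c0 → r1c1 → r1c2 → r1c3 → r2c3
Cost: 2 + 1 + 2 + 1 + 2 + 6 = 14

14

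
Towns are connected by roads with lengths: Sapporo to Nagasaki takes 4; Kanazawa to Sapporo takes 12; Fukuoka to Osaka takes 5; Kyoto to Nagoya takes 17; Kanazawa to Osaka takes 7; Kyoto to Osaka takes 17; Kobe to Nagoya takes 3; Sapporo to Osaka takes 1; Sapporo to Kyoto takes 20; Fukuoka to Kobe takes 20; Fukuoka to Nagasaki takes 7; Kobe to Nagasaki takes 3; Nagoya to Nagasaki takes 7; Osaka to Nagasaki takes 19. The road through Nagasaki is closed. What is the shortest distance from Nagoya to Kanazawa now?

Comparing a few candidate routes:
Nagoya -> Kyoto -> Osaka -> Kanazawa: 17 + 17 + 7 = 41
Nagoya -> Kobe -> Fukuoka -> Osaka -> Kanazawa: 3 + 20 + 5 + 7 = 35
Nagoya -> Kyoto -> Sapporo -> Osaka -> Kanazawa: 17 + 20 + 1 + 7 = 45
Nagoya -> Kobe -> Fukuoka -> Osaka -> Sapporo -> Kanazawa: 3 + 20 + 5 + 1 + 12 = 41
Shortest: 35.

35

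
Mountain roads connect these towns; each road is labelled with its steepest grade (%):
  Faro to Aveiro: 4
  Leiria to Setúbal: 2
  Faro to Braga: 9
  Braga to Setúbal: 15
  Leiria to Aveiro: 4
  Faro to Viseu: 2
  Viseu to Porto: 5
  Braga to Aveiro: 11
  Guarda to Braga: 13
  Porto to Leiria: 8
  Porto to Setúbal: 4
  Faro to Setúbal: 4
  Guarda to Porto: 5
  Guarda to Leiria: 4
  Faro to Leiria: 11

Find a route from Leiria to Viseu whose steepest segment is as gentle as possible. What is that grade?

Comparing a few candidate routes:
Leiria → Aveiro → Faro → Viseu: max(4, 4, 2) = 4
Leiria → Setúbal → Porto → Viseu: max(2, 4, 5) = 5
Leiria → Setúbal → Faro → Viseu: max(2, 4, 2) = 4
Leiria → Guarda → Porto → Setúbal → Faro → Viseu: max(4, 5, 4, 4, 2) = 5
Leiria → Guarda → Porto → Viseu: max(4, 5, 5) = 5
Smallest bottleneck: 4%.

4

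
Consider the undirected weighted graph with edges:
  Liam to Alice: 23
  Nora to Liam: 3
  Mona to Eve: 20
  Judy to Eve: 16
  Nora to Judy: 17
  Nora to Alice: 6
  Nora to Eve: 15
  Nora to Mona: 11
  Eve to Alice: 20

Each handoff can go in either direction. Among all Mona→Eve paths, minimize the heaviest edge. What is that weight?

Comparing a few candidate routes:
Mona→Eve: max(20) = 20
Mona→Nora→Eve: max(11, 15) = 15
Mona→Nora→Judy→Eve: max(11, 17, 16) = 17
The minimum achievable maximum is 15.

15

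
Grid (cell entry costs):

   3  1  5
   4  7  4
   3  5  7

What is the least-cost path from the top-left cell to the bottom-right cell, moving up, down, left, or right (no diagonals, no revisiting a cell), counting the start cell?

Cheapest: r0c0 → r0c1 → r0c2 → r1c2 → r2c2
  3 + 1 + 5 + 4 + 7 = 20

20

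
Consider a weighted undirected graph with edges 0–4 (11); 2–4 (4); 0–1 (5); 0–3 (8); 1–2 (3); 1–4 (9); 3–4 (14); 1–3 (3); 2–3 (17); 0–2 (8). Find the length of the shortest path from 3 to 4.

10

Checking several routes:
3 → 1 → 4: 3 + 9 = 12
3 → 1 → 2 → 4: 3 + 3 + 4 = 10
3 → 4: 14
3 → 0 → 4: 8 + 11 = 19
The minimum is 10.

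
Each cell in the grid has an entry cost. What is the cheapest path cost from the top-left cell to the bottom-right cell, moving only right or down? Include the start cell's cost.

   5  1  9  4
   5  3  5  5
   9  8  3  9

26

Best path: r0c0 r0c1 r1c1 r1c2 r2c2 r2c3
Cost: 5 + 1 + 3 + 5 + 3 + 9 = 26
(Top row then right column would cost 33.)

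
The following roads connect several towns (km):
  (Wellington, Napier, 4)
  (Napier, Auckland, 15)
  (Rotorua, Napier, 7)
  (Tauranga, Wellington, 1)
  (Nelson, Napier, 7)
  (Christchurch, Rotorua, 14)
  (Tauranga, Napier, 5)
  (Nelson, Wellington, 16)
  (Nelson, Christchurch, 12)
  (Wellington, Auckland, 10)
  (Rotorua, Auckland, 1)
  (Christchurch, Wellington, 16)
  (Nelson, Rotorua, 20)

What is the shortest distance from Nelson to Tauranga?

12

Checking several routes:
Nelson → Napier → Wellington → Tauranga: 7 + 4 + 1 = 12
Nelson → Napier → Tauranga: 7 + 5 = 12
Nelson → Wellington → Tauranga: 16 + 1 = 17
Nelson → Wellington → Napier → Tauranga: 16 + 4 + 5 = 25
Nelson → Napier → Rotorua → Auckland → Wellington → Tauranga: 7 + 7 + 1 + 10 + 1 = 26
Best route has total 12 km.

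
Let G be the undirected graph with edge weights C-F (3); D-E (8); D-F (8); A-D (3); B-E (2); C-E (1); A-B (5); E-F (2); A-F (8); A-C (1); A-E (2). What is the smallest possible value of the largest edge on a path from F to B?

2

Some routes from F to B:
F→C→A→B: max(3, 1, 5) = 5
F→C→A→E→B: max(3, 1, 2, 2) = 3
F→C→E→A→B: max(3, 1, 2, 5) = 5
F→C→E→B: max(3, 1, 2) = 3
F→E→B: max(2, 2) = 2
F→E→C→A→B: max(2, 1, 1, 5) = 5
Best route has worst link 2.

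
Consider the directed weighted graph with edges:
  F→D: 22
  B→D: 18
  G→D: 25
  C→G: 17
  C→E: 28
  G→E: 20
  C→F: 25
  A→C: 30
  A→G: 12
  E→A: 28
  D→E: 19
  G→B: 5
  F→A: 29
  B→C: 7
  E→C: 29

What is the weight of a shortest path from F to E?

41

A few of the F→E routes:
F → A → G → B → D → E: 29 + 12 + 5 + 18 + 19 = 83
F → D → E: 22 + 19 = 41
F → A → G → E: 29 + 12 + 20 = 61
F → A → G → B → C → E: 29 + 12 + 5 + 7 + 28 = 81
Best route has total 41.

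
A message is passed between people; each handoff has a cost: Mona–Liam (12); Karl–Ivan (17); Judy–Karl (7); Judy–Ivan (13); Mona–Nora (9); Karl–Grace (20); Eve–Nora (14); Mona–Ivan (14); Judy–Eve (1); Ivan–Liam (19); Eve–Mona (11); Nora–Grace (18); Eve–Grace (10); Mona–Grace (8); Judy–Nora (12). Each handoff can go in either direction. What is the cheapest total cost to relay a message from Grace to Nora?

Checking several routes:
Grace -> Nora: 18
Grace -> Mona -> Nora: 8 + 9 = 17
Grace -> Eve -> Judy -> Nora: 10 + 1 + 12 = 23
The minimum is 17.

17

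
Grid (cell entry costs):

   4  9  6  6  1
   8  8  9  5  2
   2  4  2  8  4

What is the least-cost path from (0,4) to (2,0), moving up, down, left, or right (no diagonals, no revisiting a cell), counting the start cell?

23

Best path: (0,4) (1,4) (2,4) (2,3) (2,2) (2,1) (2,0)
Cost: 1 + 2 + 4 + 8 + 2 + 4 + 2 = 23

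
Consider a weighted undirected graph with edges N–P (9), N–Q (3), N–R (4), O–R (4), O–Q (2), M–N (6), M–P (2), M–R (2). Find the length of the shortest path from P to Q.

Some routes from P to Q:
P - N - R - O - Q: 9 + 4 + 4 + 2 = 19
P - M - R - O - Q: 2 + 2 + 4 + 2 = 10
P - N - Q: 9 + 3 = 12
P - M - N - R - O - Q: 2 + 6 + 4 + 4 + 2 = 18
P - M - R - N - Q: 2 + 2 + 4 + 3 = 11
P - M - N - Q: 2 + 6 + 3 = 11
Best route has total 10.

10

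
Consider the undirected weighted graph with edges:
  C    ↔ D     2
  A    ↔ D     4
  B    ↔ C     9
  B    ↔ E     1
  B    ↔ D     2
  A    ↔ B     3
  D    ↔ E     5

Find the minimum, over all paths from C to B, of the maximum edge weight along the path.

Routes from C to B:
C-D-A-B: max(2, 4, 3) = 4
C-D-B: max(2, 2) = 2
C-D-E-B: max(2, 5, 1) = 5
C-B: max(9) = 9
Best route has worst link 2.

2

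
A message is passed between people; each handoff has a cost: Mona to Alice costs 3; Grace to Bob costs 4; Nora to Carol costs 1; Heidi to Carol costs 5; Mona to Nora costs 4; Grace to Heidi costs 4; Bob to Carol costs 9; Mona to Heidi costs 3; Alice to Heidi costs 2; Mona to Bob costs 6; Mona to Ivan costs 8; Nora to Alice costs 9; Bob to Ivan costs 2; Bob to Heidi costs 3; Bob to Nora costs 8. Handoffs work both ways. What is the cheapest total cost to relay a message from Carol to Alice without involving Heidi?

8

Checking several routes:
Carol→Nora→Mona→Alice: 1 + 4 + 3 = 8
Carol→Nora→Bob→Mona→Alice: 1 + 8 + 6 + 3 = 18
Carol→Nora→Alice: 1 + 9 = 10
Shortest: 8.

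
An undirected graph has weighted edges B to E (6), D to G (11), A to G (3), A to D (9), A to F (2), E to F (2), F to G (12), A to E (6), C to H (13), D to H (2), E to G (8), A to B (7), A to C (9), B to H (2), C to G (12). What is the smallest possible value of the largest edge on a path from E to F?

2

A few of the E→F routes:
E-F: max(2) = 2
E-G-A-F: max(8, 3, 2) = 8
E-B-A-F: max(6, 7, 2) = 7
E-A-F: max(6, 2) = 6
Best route has worst link 2.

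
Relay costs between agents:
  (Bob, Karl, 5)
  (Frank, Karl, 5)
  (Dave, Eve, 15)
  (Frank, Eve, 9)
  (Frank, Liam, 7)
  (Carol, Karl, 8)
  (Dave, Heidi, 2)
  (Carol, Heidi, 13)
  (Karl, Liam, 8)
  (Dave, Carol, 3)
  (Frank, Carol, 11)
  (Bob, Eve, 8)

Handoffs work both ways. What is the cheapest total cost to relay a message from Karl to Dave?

Comparing a few candidate routes:
Karl→Carol→Heidi→Dave: 8 + 13 + 2 = 23
Karl→Carol→Dave: 8 + 3 = 11
Karl→Frank→Carol→Dave: 5 + 11 + 3 = 19
The minimum is 11.

11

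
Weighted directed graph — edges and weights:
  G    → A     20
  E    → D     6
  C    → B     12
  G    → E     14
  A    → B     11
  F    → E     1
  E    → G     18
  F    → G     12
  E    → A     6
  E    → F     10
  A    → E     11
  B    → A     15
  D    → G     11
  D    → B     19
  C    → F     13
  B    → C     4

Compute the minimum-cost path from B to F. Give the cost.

Routes from B to F:
B -> A -> E -> F: 15 + 11 + 10 = 36
B -> C -> F: 4 + 13 = 17
Best route has total 17.

17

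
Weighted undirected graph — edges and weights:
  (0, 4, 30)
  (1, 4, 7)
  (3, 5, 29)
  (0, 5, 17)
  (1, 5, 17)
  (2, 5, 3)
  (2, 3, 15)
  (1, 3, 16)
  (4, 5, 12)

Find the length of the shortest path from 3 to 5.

Checking several routes:
3 - 1 - 5: 16 + 17 = 33
3 - 2 - 5: 15 + 3 = 18
3 - 1 - 4 - 5: 16 + 7 + 12 = 35
3 - 5: 29
The minimum is 18.

18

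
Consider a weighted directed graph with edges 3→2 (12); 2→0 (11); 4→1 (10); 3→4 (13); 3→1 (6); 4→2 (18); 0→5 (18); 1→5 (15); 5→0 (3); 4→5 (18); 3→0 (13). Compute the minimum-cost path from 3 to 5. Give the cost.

21

Checking several routes:
3 -> 0 -> 5: 13 + 18 = 31
3 -> 1 -> 5: 6 + 15 = 21
3 -> 4 -> 5: 13 + 18 = 31
3 -> 4 -> 1 -> 5: 13 + 10 + 15 = 38
3 -> 2 -> 0 -> 5: 12 + 11 + 18 = 41
Best route has total 21.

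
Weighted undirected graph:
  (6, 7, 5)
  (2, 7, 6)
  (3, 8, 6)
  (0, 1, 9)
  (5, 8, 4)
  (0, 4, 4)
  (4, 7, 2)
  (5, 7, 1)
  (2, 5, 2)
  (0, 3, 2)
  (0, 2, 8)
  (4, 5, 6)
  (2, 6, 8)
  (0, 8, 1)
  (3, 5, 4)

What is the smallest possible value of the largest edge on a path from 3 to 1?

Comparing a few candidate routes:
3 → 8 → 5 → 4 → 7 → 2 → 0 → 1: max(6, 4, 6, 2, 6, 8, 9) = 9
3 → 8 → 5 → 7 → 2 → 0 → 1: max(6, 4, 1, 6, 8, 9) = 9
3 → 8 → 5 → 7 → 6 → 2 → 0 → 1: max(6, 4, 1, 5, 8, 8, 9) = 9
3 → 8 → 5 → 4 → 0 → 1: max(6, 4, 6, 4, 9) = 9
3 → 8 → 5 → 4 → 7 → 6 → 2 → 0 → 1: max(6, 4, 6, 2, 5, 8, 8, 9) = 9
3 → 8 → 5 → 7 → 4 → 0 → 1: max(6, 4, 1, 2, 4, 9) = 9
Smallest bottleneck: 9.

9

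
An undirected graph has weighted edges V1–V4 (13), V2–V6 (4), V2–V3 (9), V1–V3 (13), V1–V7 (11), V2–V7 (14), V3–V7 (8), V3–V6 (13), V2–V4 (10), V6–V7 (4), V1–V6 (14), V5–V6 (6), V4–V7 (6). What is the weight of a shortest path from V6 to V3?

Some routes from V6 to V3:
V6 → V2 → V7 → V3: 4 + 14 + 8 = 26
V6 → V3: 13
V6 → V1 → V3: 14 + 13 = 27
V6 → V7 → V3: 4 + 8 = 12
V6 → V7 → V2 → V3: 4 + 14 + 9 = 27
V6 → V2 → V3: 4 + 9 = 13
The minimum is 12.

12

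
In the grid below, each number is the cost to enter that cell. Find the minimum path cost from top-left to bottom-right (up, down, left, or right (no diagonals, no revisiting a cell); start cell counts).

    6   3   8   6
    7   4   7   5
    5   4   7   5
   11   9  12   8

37

Take r0c0 r0c1 r1c1 r2c1 r2c2 r2c3 r3c3 for a total of 6 + 3 + 4 + 4 + 7 + 5 + 8 = 37.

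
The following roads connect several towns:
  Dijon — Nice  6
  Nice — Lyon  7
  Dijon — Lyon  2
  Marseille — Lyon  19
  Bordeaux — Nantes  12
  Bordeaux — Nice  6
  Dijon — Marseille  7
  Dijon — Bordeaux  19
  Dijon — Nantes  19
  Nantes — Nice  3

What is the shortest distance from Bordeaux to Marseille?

A few of the Bordeaux→Marseille routes:
Bordeaux -> Nantes -> Nice -> Dijon -> Marseille: 12 + 3 + 6 + 7 = 28
Bordeaux -> Nantes -> Nice -> Lyon -> Dijon -> Marseille: 12 + 3 + 7 + 2 + 7 = 31
Bordeaux -> Dijon -> Marseille: 19 + 7 = 26
Bordeaux -> Nice -> Dijon -> Marseille: 6 + 6 + 7 = 19
Bordeaux -> Nice -> Lyon -> Dijon -> Marseille: 6 + 7 + 2 + 7 = 22
The minimum is 19.

19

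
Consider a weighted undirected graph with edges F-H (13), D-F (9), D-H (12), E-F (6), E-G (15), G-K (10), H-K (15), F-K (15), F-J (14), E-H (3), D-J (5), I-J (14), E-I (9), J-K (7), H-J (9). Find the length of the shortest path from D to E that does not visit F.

15

Checking several routes:
D-J-I-E: 5 + 14 + 9 = 28
D-H-E: 12 + 3 = 15
D-J-H-E: 5 + 9 + 3 = 17
D-J-K-G-E: 5 + 7 + 10 + 15 = 37
D-J-K-H-E: 5 + 7 + 15 + 3 = 30
The minimum is 15.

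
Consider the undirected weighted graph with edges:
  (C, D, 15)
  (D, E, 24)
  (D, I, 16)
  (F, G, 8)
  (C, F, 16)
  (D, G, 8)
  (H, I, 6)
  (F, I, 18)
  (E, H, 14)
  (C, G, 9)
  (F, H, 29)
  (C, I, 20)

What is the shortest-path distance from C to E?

Some routes from C to E:
C - I - H - E: 20 + 6 + 14 = 40
C - F - I - H - E: 16 + 18 + 6 + 14 = 54
C - D - I - H - E: 15 + 16 + 6 + 14 = 51
C - G - D - I - H - E: 9 + 8 + 16 + 6 + 14 = 53
C - G - D - E: 9 + 8 + 24 = 41
C - D - E: 15 + 24 = 39
Shortest: 39.

39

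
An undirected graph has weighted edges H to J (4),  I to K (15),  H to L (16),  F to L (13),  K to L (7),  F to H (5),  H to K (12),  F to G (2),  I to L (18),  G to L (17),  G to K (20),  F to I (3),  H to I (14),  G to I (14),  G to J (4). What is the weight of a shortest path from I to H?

Checking several routes:
I-F-H: 3 + 5 = 8
I-F-G-J-H: 3 + 2 + 4 + 4 = 13
I-G-F-H: 14 + 2 + 5 = 21
I-H: 14
The minimum is 8.

8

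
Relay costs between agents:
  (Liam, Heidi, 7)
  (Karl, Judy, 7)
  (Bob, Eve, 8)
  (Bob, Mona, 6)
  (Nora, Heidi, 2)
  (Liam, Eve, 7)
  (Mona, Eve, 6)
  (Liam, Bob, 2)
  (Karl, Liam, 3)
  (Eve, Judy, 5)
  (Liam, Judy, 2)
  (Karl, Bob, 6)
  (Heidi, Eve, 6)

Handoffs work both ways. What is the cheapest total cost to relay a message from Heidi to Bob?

9

Some routes from Heidi to Bob:
Heidi -> Eve -> Bob: 6 + 8 = 14
Heidi -> Eve -> Liam -> Bob: 6 + 7 + 2 = 15
Heidi -> Eve -> Judy -> Liam -> Bob: 6 + 5 + 2 + 2 = 15
Heidi -> Liam -> Karl -> Bob: 7 + 3 + 6 = 16
Heidi -> Liam -> Bob: 7 + 2 = 9
Shortest: 9.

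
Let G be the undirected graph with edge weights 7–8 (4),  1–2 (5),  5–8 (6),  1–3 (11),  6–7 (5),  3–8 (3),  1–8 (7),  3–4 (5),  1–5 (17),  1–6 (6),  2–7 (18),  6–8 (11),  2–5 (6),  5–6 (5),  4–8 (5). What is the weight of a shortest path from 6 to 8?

Comparing a few candidate routes:
6-5-8: 5 + 6 = 11
6-1-8: 6 + 7 = 13
6-8: 11
6-7-8: 5 + 4 = 9
6-1-3-8: 6 + 11 + 3 = 20
Shortest: 9.

9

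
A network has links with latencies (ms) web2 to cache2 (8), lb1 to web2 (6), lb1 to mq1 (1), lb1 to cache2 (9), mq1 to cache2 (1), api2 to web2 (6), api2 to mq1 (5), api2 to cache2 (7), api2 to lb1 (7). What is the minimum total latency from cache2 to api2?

A few of the cache2→api2 routes:
cache2 -> mq1 -> lb1 -> api2: 1 + 1 + 7 = 9
cache2 -> mq1 -> lb1 -> web2 -> api2: 1 + 1 + 6 + 6 = 14
cache2 -> api2: 7
cache2 -> web2 -> api2: 8 + 6 = 14
cache2 -> mq1 -> api2: 1 + 5 = 6
Best route has total 6 ms.

6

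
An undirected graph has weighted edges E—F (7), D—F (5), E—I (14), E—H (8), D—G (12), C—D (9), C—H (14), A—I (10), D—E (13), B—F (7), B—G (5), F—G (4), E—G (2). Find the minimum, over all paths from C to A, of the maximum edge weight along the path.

14

Comparing a few candidate routes:
C → D → G → B → F → E → I → A: max(9, 12, 5, 7, 7, 14, 10) = 14
C → D → G → F → E → I → A: max(9, 12, 4, 7, 14, 10) = 14
C → D → G → E → I → A: max(9, 12, 2, 14, 10) = 14
The minimum achievable maximum is 14.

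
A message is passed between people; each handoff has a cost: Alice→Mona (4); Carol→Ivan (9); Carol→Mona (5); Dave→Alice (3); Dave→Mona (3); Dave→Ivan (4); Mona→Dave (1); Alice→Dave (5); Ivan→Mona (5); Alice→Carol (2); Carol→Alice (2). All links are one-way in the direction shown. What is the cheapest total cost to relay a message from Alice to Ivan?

9

Comparing a few candidate routes:
Alice -> Mona -> Dave -> Ivan: 4 + 1 + 4 = 9
Alice -> Dave -> Ivan: 5 + 4 = 9
Alice -> Carol -> Ivan: 2 + 9 = 11
Shortest: 9.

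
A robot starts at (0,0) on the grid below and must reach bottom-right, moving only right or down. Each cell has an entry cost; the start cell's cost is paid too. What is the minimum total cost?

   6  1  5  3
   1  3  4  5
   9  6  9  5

24

Path (0,0) (0,1) (1,1) (1,2) (1,3) (2,3): 6 + 1 + 3 + 4 + 5 + 5 = 24.
For comparison, the top-then-right route costs 25.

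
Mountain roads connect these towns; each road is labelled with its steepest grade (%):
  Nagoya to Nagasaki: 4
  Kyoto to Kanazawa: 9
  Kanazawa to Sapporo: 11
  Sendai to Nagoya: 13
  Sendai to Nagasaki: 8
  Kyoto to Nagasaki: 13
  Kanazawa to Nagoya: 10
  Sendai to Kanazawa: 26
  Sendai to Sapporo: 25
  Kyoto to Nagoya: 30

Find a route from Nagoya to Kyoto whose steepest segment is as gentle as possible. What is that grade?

A few of the Nagoya→Kyoto routes:
Nagoya -> Nagasaki -> Kyoto: max(4, 13) = 13
Nagoya -> Sendai -> Sapporo -> Kanazawa -> Kyoto: max(13, 25, 11, 9) = 25
Nagoya -> Sendai -> Nagasaki -> Kyoto: max(13, 8, 13) = 13
Nagoya -> Kanazawa -> Sapporo -> Sendai -> Nagasaki -> Kyoto: max(10, 11, 25, 8, 13) = 25
Nagoya -> Nagasaki -> Sendai -> Sapporo -> Kanazawa -> Kyoto: max(4, 8, 25, 11, 9) = 25
Nagoya -> Kanazawa -> Kyoto: max(10, 9) = 10
Best route has worst link 10%.

10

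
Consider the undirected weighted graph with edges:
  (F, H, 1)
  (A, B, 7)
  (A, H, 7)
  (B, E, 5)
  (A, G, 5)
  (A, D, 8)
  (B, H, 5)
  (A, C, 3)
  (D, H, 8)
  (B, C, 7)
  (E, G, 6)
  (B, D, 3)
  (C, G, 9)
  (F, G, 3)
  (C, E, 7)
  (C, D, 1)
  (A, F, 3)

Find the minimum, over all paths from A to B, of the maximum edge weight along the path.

3

A few of the A→B routes:
A → F → H → B: max(3, 1, 5) = 5
A → C → D → B: max(3, 1, 3) = 3
A → G → F → H → B: max(5, 3, 1, 5) = 5
The minimum achievable maximum is 3.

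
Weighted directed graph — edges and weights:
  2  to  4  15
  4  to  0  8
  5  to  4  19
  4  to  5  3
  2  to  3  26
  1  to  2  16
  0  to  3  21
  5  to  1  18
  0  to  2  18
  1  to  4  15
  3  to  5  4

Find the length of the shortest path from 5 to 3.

48

A few of the 5→3 routes:
5 → 1 → 2 → 3: 18 + 16 + 26 = 60
5 → 1 → 4 → 0 → 3: 18 + 15 + 8 + 21 = 62
5 → 1 → 2 → 4 → 0 → 3: 18 + 16 + 15 + 8 + 21 = 78
5 → 4 → 0 → 3: 19 + 8 + 21 = 48
5 → 4 → 0 → 2 → 3: 19 + 8 + 18 + 26 = 71
The minimum is 48.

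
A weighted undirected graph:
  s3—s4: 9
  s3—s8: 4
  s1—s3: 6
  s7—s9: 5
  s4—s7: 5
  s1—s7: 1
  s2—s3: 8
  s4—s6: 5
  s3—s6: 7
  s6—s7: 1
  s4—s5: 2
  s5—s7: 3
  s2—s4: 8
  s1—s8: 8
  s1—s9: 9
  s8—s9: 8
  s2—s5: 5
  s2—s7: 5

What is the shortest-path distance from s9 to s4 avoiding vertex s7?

Comparing a few candidate routes:
s9→s8→s3→s6→s4: 8 + 4 + 7 + 5 = 24
s9→s8→s3→s4: 8 + 4 + 9 = 21
s9→s1→s3→s4: 9 + 6 + 9 = 24
s9→s8→s3→s2→s5→s4: 8 + 4 + 8 + 5 + 2 = 27
Best route has total 21.

21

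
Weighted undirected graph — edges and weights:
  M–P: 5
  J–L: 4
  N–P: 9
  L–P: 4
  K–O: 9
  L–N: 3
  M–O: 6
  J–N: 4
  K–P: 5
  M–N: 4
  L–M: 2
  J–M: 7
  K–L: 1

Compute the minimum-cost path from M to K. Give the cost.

3

Comparing a few candidate routes:
M -> P -> K: 5 + 5 = 10
M -> N -> L -> K: 4 + 3 + 1 = 8
M -> L -> K: 2 + 1 = 3
The minimum is 3.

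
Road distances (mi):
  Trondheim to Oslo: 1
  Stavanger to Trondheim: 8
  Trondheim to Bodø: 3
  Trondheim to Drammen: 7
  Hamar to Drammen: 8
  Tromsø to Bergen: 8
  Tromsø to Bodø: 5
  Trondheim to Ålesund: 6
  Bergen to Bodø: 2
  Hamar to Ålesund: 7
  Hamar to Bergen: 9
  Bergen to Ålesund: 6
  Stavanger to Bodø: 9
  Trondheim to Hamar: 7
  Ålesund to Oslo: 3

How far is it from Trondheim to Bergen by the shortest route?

5

Comparing a few candidate routes:
Trondheim → Bodø → Bergen: 3 + 2 = 5
Trondheim → Oslo → Ålesund → Bergen: 1 + 3 + 6 = 10
Trondheim → Hamar → Bergen: 7 + 9 = 16
Trondheim → Ålesund → Bergen: 6 + 6 = 12
Trondheim → Bodø → Tromsø → Bergen: 3 + 5 + 8 = 16
Trondheim → Stavanger → Bodø → Bergen: 8 + 9 + 2 = 19
Best route has total 5 mi.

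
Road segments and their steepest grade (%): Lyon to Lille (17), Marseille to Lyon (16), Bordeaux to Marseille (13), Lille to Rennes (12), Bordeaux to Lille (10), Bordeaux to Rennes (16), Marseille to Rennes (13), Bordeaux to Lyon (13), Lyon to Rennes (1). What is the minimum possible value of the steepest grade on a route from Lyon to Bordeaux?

Some routes from Lyon to Bordeaux:
Lyon-Rennes-Marseille-Bordeaux: max(1, 13, 13) = 13
Lyon-Bordeaux: max(13) = 13
Lyon-Rennes-Lille-Bordeaux: max(1, 12, 10) = 12
Smallest bottleneck: 12%.

12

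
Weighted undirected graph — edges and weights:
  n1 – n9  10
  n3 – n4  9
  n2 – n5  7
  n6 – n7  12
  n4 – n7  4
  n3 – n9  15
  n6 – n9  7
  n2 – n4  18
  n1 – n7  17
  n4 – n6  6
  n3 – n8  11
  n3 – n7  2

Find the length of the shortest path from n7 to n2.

22

Some routes from n7 to n2:
n7 -> n6 -> n4 -> n2: 12 + 6 + 18 = 36
n7 -> n4 -> n2: 4 + 18 = 22
n7 -> n1 -> n9 -> n6 -> n4 -> n2: 17 + 10 + 7 + 6 + 18 = 58
n7 -> n6 -> n9 -> n3 -> n4 -> n2: 12 + 7 + 15 + 9 + 18 = 61
n7 -> n3 -> n9 -> n6 -> n4 -> n2: 2 + 15 + 7 + 6 + 18 = 48
n7 -> n3 -> n4 -> n2: 2 + 9 + 18 = 29
Shortest: 22.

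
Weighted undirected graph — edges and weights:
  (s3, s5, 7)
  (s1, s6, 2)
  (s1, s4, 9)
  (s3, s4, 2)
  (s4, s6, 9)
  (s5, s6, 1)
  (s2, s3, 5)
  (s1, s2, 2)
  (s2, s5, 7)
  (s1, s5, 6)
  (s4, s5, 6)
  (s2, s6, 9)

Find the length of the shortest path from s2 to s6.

Some routes from s2 to s6:
s2 -> s1 -> s6: 2 + 2 = 4
s2 -> s6: 9
s2 -> s5 -> s6: 7 + 1 = 8
The minimum is 4.

4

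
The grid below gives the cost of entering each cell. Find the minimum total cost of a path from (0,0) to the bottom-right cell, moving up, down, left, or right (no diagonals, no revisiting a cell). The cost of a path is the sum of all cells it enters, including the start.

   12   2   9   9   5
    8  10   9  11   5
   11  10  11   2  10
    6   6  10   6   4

Cheapest: (0,0) -> (0,1) -> (0,2) -> (0,3) -> (1,3) -> (2,3) -> (3,3) -> (3,4)
  12 + 2 + 9 + 9 + 11 + 2 + 6 + 4 = 55

55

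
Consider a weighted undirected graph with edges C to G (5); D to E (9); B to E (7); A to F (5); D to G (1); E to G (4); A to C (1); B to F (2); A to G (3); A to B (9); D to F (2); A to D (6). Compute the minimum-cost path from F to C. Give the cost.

A few of the F→C routes:
F → D → G → C: 2 + 1 + 5 = 8
F → A → C: 5 + 1 = 6
F → D → G → A → C: 2 + 1 + 3 + 1 = 7
Shortest: 6.

6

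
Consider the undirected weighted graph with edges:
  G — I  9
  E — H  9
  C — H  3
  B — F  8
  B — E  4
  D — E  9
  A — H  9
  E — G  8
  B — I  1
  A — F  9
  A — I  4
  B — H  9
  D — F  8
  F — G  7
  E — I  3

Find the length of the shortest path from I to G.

9

Checking several routes:
I-B-E-G: 1 + 4 + 8 = 13
I-E-G: 3 + 8 = 11
I-G: 9
The minimum is 9.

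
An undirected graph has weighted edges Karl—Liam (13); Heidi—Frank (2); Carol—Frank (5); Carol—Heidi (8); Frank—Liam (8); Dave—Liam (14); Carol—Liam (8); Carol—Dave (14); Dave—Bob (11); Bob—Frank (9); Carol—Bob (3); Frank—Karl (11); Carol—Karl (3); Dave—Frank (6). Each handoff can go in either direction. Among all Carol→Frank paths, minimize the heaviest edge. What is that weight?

Some routes from Carol to Frank:
Carol - Heidi - Frank: max(8, 2) = 8
Carol - Frank: max(5) = 5
Carol - Bob - Frank: max(3, 9) = 9
Carol - Liam - Frank: max(8, 8) = 8
Smallest bottleneck: 5.

5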